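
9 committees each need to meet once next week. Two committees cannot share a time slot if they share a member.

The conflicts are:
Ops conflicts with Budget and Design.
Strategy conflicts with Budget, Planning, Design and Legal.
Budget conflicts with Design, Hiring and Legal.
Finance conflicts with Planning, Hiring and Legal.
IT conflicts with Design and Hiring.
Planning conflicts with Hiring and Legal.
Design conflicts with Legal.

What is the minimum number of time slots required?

Strategy, Budget, Design, Legal all conflict with each other, so at least 4 time slots are needed.
4 time slots suffice: time slot 1 → {Ops, Hiring, Legal}; time slot 2 → {Planning, Design}; time slot 3 → {Budget, Finance, IT}; time slot 4 → {Strategy}. Every pair that conflicts lands in different time slots.

4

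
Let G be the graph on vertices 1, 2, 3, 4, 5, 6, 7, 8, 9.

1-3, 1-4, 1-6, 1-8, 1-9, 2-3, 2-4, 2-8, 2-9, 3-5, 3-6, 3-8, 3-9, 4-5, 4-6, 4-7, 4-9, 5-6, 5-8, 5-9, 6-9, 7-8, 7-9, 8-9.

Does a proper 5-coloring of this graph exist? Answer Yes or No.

The chromatic number is 4. 2, 3, 8, 9 are pairwise adjacent (a clique of size 4), so at least 4 colors are needed.
A valid assignment using 4 colors: 1=yellow, 2=yellow, 3=blue, 4=blue, 5=yellow, 6=green, 7=yellow, 8=green, 9=red.
Since 5 ≥ 4, a proper 5-coloring certainly exists.

Yes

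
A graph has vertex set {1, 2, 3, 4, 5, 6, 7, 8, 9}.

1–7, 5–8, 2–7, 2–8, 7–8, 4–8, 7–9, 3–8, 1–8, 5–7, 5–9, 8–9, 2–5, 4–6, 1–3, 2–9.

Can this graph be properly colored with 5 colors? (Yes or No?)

The chromatic number is 5. 2, 5, 7, 8, 9 form a clique, so at least 5 colors are needed.
5 colors suffice: color a → {6, 8}; color b → {3, 4, 7}; color c → {1, 9}; color d → {5}; color e → {2}.
That is already a proper 5-coloring.

Yes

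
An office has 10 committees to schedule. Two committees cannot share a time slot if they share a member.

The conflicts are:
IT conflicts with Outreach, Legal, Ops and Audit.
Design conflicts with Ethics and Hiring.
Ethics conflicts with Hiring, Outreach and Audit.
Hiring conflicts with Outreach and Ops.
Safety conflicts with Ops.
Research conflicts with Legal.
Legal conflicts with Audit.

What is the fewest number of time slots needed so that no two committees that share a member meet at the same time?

Ethics, Hiring, Outreach pairwise conflict, so at least 3 time slots are needed.
3 time slots suffice: time slot 1 → {IT, Hiring, Safety, Research}; time slot 2 → {Ethics, Legal, Ops}; time slot 3 → {Design, Outreach, Audit}. Every pair that conflicts lands in different time slots.

3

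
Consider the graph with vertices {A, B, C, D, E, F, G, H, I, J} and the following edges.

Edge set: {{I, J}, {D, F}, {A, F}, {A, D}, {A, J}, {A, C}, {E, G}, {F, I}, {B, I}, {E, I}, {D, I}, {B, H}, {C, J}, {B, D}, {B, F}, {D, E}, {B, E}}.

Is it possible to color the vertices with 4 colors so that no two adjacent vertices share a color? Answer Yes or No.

The chromatic number is 4. B, D, F, I are pairwise adjacent (a clique of size 4), so at least 4 colors are needed.
A valid assignment using 4 colors: A=2, B=3, C=3, D=1, E=4, F=4, G=1, H=1, I=2, J=1.
That is already a proper 4-coloring.

Yes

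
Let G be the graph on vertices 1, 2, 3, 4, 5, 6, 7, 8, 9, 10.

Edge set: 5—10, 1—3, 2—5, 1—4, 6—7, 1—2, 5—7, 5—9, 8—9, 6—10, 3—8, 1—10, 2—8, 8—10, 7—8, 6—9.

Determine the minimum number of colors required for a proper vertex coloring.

2

1 and 4 are adjacent, so at least 2 colors are needed.
2 colors suffice: color red → {1, 5, 6, 8}; color blue → {2, 3, 4, 7, 9, 10}. Every edge joins two different colors.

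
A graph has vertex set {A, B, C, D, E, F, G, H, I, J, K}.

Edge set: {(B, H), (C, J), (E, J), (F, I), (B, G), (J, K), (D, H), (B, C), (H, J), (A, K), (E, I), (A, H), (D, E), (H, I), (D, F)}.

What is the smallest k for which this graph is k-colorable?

F and I are adjacent, so at least 2 colors are needed.
A valid assignment using 2 colors: A=2, B=2, C=1, D=2, E=1, F=1, G=1, H=1, I=2, J=2, K=1. Each edge has distinct colors on its endpoints.

2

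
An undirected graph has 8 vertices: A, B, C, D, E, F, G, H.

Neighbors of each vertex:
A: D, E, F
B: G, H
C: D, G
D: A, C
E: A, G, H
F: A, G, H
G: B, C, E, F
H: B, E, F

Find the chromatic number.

The cycle G-E-A-D-C-G has odd length 5, so it cannot be 2-colored; at least 3 colors are needed.
3 colors suffice: color 1 → {A, G, H}; color 2 → {B, D, E, F}; color 3 → {C}. No two adjacent vertices share a color.

3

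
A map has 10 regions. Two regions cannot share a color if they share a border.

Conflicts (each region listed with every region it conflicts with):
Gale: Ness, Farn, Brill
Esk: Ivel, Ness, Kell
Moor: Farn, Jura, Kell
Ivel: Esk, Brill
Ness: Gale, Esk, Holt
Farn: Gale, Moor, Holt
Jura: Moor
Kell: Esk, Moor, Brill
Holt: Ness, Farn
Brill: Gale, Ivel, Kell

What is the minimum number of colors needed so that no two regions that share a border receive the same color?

The cycle Gale-Brill-Ivel-Esk-Ness-Gale has odd length 5, so it cannot be 2-colored; at least 3 colors are needed.
3 colors suffice: color 1 → {Gale, Ivel, Jura, Kell, Holt}; color 2 → {Moor, Ness, Brill}; color 3 → {Esk, Farn}. Every pair that conflicts lands in different colors.

3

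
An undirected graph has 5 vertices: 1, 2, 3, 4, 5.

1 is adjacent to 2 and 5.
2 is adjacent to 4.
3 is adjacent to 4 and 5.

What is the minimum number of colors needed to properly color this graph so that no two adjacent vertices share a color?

The cycle 3-4-2-1-5-3 has odd length 5, so it cannot be 2-colored; at least 3 colors are needed.
A valid assignment using 3 colors: 1=b, 2=a, 3=c, 4=b, 5=a. Every edge joins two different colors.

3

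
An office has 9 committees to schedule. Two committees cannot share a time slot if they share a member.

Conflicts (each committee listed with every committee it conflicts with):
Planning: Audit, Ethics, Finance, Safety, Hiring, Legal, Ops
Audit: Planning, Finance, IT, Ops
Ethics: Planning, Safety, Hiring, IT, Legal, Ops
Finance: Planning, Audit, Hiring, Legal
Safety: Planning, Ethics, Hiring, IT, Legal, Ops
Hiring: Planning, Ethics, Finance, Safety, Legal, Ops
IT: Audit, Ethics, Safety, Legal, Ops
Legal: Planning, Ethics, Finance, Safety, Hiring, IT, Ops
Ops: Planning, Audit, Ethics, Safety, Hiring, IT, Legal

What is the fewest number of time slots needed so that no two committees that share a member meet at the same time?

6

Planning, Ethics, Safety, Hiring, Legal, Ops all conflict with each other, so at least 6 time slots are needed.
6 time slots suffice: time slot 1 → {Planning, IT}; time slot 2 → {Audit, Legal}; time slot 3 → {Finance, Ops}; time slot 4 → {Safety}; time slot 5 → {Hiring}; time slot 6 → {Ethics}. Each listed conflict is separated.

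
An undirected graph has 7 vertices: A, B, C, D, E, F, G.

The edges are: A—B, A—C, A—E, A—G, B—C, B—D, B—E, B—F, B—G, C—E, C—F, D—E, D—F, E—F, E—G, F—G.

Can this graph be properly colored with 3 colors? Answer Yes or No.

No

B, D, E, F form a clique, so at least 4 colors are needed.
So 3 colors are not enough.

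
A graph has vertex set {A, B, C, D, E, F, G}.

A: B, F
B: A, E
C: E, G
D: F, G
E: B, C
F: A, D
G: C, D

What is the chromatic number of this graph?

The cycle A-B-E-C-G-D-F-A has odd length 7, so it cannot be 2-colored; at least 3 colors are needed.
One proper 3-coloring: A=blue, B=red, C=red, D=blue, E=blue, F=red, G=green. Each edge has distinct colors on its endpoints.

3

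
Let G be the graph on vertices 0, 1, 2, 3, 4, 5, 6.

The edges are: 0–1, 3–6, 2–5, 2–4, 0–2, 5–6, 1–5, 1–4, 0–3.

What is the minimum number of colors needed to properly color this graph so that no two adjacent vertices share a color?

3

The cycle 6-5-2-0-3-6 has odd length 5, so it cannot be 2-colored; at least 3 colors are needed.
3 colors suffice: color red → {1, 2, 3}; color blue → {0, 4, 5}; color green → {6}. Each edge has distinct colors on its endpoints.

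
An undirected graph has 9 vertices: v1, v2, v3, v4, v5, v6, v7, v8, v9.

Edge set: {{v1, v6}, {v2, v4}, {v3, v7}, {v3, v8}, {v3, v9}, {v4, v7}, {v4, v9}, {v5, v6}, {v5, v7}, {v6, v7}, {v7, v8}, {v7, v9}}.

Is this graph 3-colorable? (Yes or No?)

Yes

The chromatic number is 3. v5, v6, v7 are pairwise adjacent, so at least 3 colors are needed.
One proper 3-coloring: v1=1, v2=1, v3=3, v4=3, v5=3, v6=2, v7=1, v8=2, v9=2.
That is already a proper 3-coloring.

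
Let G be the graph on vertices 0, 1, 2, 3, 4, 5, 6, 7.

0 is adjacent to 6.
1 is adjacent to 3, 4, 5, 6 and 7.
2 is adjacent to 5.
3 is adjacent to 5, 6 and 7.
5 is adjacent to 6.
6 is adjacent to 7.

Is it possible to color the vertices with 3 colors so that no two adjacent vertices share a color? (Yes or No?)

1, 3, 5, 6 are pairwise adjacent (a clique of size 4), so at least 4 colors are needed.
So 3 colors are not enough.

No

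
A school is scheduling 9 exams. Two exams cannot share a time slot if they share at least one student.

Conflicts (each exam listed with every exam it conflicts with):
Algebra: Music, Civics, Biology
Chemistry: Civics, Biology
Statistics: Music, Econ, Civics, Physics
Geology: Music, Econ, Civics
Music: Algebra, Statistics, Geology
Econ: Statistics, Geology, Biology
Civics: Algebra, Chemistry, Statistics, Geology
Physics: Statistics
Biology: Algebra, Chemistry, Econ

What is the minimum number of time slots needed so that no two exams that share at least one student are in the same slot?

The cycle Algebra-Biology-Econ-Statistics-Music-Algebra has odd length 5, so it cannot be 2-colored; at least 3 time slots are needed.
Using 3 time slots: Algebra=1, Chemistry=1, Statistics=1, Geology=1, Music=2, Econ=2, Civics=2, Physics=2, Biology=3. Every pair that conflicts lands in different time slots.

3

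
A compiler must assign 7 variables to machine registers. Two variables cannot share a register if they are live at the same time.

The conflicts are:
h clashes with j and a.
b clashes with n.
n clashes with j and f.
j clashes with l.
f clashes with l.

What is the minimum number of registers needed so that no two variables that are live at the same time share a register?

b and n conflict, so at least 2 registers are needed.
Using 2 registers: h=1, b=2, n=1, j=2, a=2, f=2, l=1. Each listed conflict is separated.

2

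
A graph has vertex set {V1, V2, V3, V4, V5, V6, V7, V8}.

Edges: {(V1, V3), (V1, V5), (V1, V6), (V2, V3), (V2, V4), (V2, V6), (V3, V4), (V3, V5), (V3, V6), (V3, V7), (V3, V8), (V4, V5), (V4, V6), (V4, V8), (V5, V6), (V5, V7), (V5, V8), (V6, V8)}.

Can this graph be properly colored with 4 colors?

V3, V4, V5, V6, V8 are pairwise adjacent (a clique of size 5), so at least 5 colors are needed.
So 4 colors are not enough.

No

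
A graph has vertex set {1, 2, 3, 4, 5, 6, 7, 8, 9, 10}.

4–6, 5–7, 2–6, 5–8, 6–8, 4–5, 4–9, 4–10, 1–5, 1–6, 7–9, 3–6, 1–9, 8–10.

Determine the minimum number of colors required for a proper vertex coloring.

4 and 10 are adjacent, so at least 2 colors are needed.
One proper 2-coloring: 1=b, 2=b, 3=b, 4=b, 5=a, 6=a, 7=b, 8=b, 9=a, 10=a. Every edge joins two different colors.

2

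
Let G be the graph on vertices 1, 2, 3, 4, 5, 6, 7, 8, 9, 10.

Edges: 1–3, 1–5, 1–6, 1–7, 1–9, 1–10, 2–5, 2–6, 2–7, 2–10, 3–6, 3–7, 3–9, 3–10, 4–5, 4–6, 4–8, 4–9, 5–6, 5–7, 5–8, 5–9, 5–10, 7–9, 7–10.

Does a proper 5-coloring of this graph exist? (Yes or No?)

Yes

The chromatic number is 4. 1, 5, 7, 9 form a clique, so at least 4 colors are needed.
A valid assignment using 4 colors: 1=blue, 2=blue, 3=red, 4=blue, 5=red, 6=green, 7=green, 8=green, 9=yellow, 10=yellow.
Since 5 ≥ 4, a proper 5-coloring certainly exists.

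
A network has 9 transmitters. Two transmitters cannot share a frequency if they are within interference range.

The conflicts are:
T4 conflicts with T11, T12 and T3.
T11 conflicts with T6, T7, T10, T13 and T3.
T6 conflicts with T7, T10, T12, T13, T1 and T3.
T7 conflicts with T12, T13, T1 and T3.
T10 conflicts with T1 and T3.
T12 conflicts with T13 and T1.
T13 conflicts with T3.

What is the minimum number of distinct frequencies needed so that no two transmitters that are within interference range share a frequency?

T11, T6, T7, T13, T3 pairwise conflict, so at least 5 frequencies are needed.
A valid assignment using 5 frequencies: T4=1, T11=2, T6=1, T7=3, T10=3, T12=2, T13=5, T1=4, T3=4. No two conflicting transmitters share a frequency.

5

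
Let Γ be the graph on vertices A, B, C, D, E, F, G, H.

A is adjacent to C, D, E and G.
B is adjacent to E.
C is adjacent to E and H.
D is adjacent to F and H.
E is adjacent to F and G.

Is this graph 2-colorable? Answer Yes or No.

No

A, C, E are mutually adjacent, so at least 3 colors are needed.
So 2 colors are not enough.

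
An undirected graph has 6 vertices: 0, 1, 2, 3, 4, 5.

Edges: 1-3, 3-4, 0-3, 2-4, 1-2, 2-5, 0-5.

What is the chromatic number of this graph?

3

The cycle 0-3-4-2-5-0 has odd length 5, so it cannot be 2-colored; at least 3 colors are needed.
One proper 3-coloring: 0=b, 1=b, 2=a, 3=a, 4=b, 5=c. Every edge joins two different colors.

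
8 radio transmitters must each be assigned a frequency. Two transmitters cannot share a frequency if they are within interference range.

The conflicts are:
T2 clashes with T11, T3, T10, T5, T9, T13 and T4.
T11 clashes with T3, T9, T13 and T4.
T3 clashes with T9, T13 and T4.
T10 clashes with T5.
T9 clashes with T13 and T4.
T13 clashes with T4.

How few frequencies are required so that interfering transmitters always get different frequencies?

T2, T11, T3, T9, T13, T4 all conflict with each other, so at least 6 frequencies are needed.
6 frequencies suffice: frequency 1 → {T2}; frequency 2 → {T5, T13}; frequency 3 → {T10, T9}; frequency 4 → {T3}; frequency 5 → {T11}; frequency 6 → {T4}. Each listed conflict is separated.

6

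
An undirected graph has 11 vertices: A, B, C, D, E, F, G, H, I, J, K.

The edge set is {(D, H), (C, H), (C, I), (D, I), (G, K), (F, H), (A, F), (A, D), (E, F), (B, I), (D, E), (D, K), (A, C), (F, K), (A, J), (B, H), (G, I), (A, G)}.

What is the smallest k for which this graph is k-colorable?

2

A and C are adjacent, so at least 2 colors are needed.
One proper 2-coloring: A=1, B=2, C=2, D=2, E=1, F=2, G=2, H=1, I=1, J=2, K=1. Each edge has distinct colors on its endpoints.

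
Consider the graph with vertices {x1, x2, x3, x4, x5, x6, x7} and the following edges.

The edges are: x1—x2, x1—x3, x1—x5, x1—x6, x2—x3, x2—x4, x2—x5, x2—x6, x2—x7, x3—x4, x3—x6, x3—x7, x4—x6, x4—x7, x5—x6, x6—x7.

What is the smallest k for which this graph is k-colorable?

5

x2, x3, x4, x6, x7 form a clique, so at least 5 colors are needed.
5 colors suffice: color red → {x6}; color blue → {x2}; color green → {x3, x5}; color yellow → {x1, x7}; color purple → {x4}. Each edge has distinct colors on its endpoints.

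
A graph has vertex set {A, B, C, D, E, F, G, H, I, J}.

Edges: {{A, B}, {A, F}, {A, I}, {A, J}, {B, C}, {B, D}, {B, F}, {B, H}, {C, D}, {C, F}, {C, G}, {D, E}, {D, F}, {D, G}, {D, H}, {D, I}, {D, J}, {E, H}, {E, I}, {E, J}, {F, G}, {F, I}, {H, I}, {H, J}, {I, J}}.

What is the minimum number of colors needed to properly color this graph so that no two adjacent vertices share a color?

D, E, H, I, J form a clique, so at least 5 colors are needed.
5 colors suffice: A=1, B=3, C=4, D=1, E=5, F=2, G=3, H=2, I=3, J=4. No two adjacent vertices share a color.

5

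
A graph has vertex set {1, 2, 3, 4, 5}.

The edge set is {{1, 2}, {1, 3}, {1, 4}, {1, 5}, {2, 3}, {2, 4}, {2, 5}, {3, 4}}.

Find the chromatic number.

1, 2, 3, 4 are mutually adjacent (a clique of size 4), so at least 4 colors are needed.
4 colors suffice: color a → {2}; color b → {1}; color c → {3, 5}; color d → {4}. Each edge has distinct colors on its endpoints.

4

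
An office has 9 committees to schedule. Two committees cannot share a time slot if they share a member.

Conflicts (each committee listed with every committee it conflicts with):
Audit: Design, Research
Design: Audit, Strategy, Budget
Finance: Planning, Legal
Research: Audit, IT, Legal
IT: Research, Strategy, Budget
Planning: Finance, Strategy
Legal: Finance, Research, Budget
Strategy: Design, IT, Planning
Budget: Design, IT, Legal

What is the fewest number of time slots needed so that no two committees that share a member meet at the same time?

3

The cycle Audit-Research-Legal-Budget-Design-Audit has odd length 5, so it cannot be 2-colored; at least 3 time slots are needed.
A valid assignment using 3 time slots: Audit=3, Design=1, Finance=2, Research=2, IT=1, Planning=1, Legal=1, Strategy=2, Budget=2. No two conflicting committees share a time slot.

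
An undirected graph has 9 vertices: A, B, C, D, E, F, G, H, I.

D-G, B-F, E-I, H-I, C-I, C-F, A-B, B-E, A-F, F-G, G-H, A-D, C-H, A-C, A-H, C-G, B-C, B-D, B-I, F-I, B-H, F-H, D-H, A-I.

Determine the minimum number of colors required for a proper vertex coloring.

A, B, C, F, H, I are pairwise adjacent (a clique of size 6), so at least 6 colors are needed.
6 colors suffice: color 1 → {E, H}; color 2 → {B, G}; color 3 → {D, I}; color 4 → {F}; color 5 → {C}; color 6 → {A}. Each edge has distinct colors on its endpoints.

6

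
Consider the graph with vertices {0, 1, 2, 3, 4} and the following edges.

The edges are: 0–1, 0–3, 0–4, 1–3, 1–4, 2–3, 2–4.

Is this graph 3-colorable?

The chromatic number is 3. 0, 1, 4 are pairwise adjacent, so at least 3 colors are needed.
3 colors suffice: color red → {3, 4}; color blue → {0, 2}; color green → {1}.
That is already a proper 3-coloring.

Yes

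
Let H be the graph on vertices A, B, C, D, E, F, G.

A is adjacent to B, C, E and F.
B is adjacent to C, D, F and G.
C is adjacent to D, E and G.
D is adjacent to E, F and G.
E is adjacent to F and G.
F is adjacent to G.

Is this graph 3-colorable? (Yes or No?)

No

B, C, D, G are pairwise adjacent (a clique of size 4), so at least 4 colors are needed.
So 3 colors are not enough.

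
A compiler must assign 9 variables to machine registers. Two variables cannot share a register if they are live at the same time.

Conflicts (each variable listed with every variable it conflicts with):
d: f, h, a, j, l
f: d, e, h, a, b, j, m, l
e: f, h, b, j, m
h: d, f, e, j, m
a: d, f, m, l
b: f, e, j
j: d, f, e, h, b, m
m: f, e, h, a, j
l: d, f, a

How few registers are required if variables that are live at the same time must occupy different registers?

5

f, e, h, j, m are mutually in conflict, so at least 5 registers are needed.
5 registers suffice: register 1 → {f}; register 2 → {a, j}; register 3 → {d, e}; register 4 → {h, b, l}; register 5 → {m}. Every pair that conflicts lands in different registers.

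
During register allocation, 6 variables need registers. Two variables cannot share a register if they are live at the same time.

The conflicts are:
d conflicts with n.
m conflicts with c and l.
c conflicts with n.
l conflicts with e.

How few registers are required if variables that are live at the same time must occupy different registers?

m and c conflict, so at least 2 registers are needed.
2 registers suffice: register 1 → {d, c, l}; register 2 → {m, n, e}. No two conflicting variables share a register.

2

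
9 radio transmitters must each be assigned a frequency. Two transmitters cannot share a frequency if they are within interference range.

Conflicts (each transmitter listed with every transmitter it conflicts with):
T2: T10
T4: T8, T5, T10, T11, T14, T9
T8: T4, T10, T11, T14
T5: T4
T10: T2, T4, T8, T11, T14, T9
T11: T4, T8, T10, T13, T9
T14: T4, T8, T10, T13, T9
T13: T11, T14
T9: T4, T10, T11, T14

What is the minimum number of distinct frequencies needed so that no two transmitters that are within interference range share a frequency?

4

T4, T10, T11, T9 all conflict with each other, so at least 4 frequencies are needed.
Using 4 frequencies: T2=1, T4=1, T8=4, T5=2, T10=2, T11=3, T14=3, T13=1, T9=4. No two conflicting transmitters share a frequency.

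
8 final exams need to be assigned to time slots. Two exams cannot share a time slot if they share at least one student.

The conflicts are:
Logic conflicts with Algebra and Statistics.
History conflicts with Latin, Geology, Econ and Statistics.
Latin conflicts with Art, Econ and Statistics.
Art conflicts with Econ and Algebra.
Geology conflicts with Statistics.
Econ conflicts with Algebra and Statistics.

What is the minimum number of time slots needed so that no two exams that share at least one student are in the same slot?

4

History, Latin, Econ, Statistics are mutually in conflict, so at least 4 time slots are needed.
4 time slots suffice: time slot 1 → {Art, Statistics}; time slot 2 → {Logic, Geology, Econ}; time slot 3 → {Latin, Algebra}; time slot 4 → {History}. Each listed conflict is separated.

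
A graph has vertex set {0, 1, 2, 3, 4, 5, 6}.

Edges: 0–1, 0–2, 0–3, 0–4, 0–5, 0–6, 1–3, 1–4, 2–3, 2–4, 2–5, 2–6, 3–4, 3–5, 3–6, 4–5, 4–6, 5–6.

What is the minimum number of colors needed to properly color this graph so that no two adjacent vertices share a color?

6

0, 2, 3, 4, 5, 6 are mutually adjacent (a clique of size 6), so at least 6 colors are needed.
One proper 6-coloring: 0=c, 1=d, 2=f, 3=a, 4=b, 5=e, 6=d. Each edge has distinct colors on its endpoints.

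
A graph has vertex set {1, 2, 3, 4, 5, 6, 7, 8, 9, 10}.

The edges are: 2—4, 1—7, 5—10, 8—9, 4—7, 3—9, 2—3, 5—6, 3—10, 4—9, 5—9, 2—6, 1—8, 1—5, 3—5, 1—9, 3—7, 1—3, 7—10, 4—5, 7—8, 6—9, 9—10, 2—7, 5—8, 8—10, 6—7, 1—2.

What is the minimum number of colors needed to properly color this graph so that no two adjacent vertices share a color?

4

1, 3, 5, 9 form a clique, so at least 4 colors are needed.
A valid assignment using 4 colors: 1=green, 2=blue, 3=yellow, 4=green, 5=blue, 6=green, 7=red, 8=yellow, 9=red, 10=green. Every edge joins two different colors.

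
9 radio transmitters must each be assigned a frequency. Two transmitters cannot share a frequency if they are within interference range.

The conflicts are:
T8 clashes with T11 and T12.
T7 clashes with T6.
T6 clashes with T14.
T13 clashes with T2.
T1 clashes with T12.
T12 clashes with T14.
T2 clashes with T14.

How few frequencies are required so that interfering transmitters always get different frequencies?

2

T12 and T14 conflict, so at least 2 frequencies are needed.
A valid assignment using 2 frequencies: T8=2, T7=2, T6=1, T13=2, T1=2, T11=1, T12=1, T2=1, T14=2. Every pair that conflicts lands in different frequencies.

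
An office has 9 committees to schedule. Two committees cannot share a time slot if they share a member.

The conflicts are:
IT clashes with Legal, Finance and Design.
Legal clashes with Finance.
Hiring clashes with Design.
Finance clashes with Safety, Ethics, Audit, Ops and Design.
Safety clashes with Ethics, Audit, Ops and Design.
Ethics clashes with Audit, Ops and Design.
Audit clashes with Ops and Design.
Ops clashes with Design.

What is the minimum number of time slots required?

Finance, Safety, Ethics, Audit, Ops, Design pairwise conflict, so at least 6 time slots are needed.
6 time slots suffice: time slot 1 → {Legal, Design}; time slot 2 → {Hiring, Finance}; time slot 3 → {IT, Safety}; time slot 4 → {Audit}; time slot 5 → {Ethics}; time slot 6 → {Ops}. Each listed conflict is separated.

6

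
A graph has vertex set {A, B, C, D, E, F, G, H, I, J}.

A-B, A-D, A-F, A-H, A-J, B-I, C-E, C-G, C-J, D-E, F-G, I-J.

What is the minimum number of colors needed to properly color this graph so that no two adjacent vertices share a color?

The cycle J-A-D-E-C-J has odd length 5, so it cannot be 2-colored; at least 3 colors are needed.
3 colors suffice: color 1 → {A, C, I}; color 2 → {B, D, F, H, J}; color 3 → {E, G}. Every edge joins two different colors.

3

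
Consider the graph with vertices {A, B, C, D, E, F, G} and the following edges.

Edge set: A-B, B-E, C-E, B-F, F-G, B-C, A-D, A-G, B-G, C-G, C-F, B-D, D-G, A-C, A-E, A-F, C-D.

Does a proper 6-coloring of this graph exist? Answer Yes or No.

Yes

The chromatic number is 5. A, B, C, F, G are mutually adjacent (a clique of size 5), so at least 5 colors are needed.
5 colors suffice: color red → {B}; color blue → {C}; color green → {A}; color yellow → {E, G}; color purple → {D, F}.
Since 6 ≥ 5, a proper 6-coloring certainly exists.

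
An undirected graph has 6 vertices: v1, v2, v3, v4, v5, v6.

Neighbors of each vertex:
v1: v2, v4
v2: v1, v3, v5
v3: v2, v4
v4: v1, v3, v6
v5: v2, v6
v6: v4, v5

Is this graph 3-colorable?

Yes

The chromatic number is 3. The cycle v4-v6-v5-v2-v1-v4 has odd length 5, so it cannot be 2-colored; at least 3 colors are needed.
3 colors suffice: v1=2, v2=1, v3=2, v4=1, v5=2, v6=3.
That is already a proper 3-coloring.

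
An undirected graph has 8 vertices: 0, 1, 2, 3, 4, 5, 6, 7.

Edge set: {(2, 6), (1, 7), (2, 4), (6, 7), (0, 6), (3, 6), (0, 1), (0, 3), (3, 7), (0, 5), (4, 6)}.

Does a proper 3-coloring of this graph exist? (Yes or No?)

The chromatic number is 3. 2, 4, 6 form a triangle, so at least 3 colors are needed.
One proper 3-coloring: 0=b, 1=a, 2=c, 3=c, 4=b, 5=a, 6=a, 7=b.
That is already a proper 3-coloring.

Yes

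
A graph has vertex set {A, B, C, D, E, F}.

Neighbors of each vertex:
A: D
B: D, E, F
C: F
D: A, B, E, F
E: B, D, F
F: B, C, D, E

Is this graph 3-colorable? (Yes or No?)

B, D, E, F form a clique, so at least 4 colors are needed.
So 3 colors are not enough.

No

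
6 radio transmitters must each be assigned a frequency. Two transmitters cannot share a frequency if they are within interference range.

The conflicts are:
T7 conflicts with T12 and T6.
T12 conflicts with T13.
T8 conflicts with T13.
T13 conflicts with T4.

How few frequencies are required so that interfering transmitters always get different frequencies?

2

T7 and T12 conflict, so at least 2 frequencies are needed.
A valid assignment using 2 frequencies: T7=1, T12=2, T6=2, T8=2, T13=1, T4=2. Every pair that conflicts lands in different frequencies.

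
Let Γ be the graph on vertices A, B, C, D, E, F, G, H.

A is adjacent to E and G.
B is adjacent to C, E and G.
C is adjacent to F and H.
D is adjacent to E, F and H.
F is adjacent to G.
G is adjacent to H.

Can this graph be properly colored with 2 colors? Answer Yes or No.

The cycle E-D-F-G-B-E has odd length 5, so it cannot be 2-colored; at least 3 colors are needed.
So 2 colors are not enough.

No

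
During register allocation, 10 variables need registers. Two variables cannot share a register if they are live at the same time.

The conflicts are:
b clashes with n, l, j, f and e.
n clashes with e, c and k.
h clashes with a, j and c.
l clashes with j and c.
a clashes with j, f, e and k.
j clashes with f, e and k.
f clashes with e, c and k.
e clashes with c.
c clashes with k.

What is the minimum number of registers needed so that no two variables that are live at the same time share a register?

a, j, f, e are mutually in conflict, so at least 4 registers are needed.
A valid assignment using 4 registers: b=4, n=2, h=2, l=2, a=4, j=1, f=2, e=3, c=1, k=3. No two conflicting variables share a register.

4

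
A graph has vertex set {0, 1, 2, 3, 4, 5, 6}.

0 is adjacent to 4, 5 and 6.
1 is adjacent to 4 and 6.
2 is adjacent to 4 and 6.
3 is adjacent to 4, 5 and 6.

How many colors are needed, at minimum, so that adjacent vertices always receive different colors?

2 and 4 are adjacent, so at least 2 colors are needed.
A valid assignment using 2 colors: 0=blue, 1=blue, 2=blue, 3=blue, 4=red, 5=red, 6=red. Each edge has distinct colors on its endpoints.

2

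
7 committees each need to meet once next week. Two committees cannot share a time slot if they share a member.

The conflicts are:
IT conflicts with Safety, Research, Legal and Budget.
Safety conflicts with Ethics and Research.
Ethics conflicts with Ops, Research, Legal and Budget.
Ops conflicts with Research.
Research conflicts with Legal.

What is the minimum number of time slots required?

IT, Safety, Research pairwise conflict, so at least 3 time slots are needed.
3 time slots suffice: time slot 1 → {Research, Budget}; time slot 2 → {IT, Ethics}; time slot 3 → {Safety, Ops, Legal}. Each listed conflict is separated.

3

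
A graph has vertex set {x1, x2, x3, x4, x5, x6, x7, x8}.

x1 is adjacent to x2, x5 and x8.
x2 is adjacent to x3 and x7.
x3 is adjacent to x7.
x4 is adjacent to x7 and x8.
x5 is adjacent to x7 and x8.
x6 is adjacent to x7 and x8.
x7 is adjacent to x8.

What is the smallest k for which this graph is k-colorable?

x2, x3, x7 form a triangle, so at least 3 colors are needed.
3 colors suffice: x1=R, x2=B, x3=G, x4=G, x5=G, x6=G, x7=R, x8=B. No two adjacent vertices share a color.

3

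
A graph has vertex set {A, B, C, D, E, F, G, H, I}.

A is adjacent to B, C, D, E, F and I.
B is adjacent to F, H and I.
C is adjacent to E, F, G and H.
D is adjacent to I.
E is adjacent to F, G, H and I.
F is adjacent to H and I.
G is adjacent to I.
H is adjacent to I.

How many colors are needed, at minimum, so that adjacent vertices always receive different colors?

4

E, F, H, I are mutually adjacent (a clique of size 4), so at least 4 colors are needed.
4 colors suffice: A=yellow, B=blue, C=red, D=blue, E=blue, F=green, G=green, H=yellow, I=red. Each edge has distinct colors on its endpoints.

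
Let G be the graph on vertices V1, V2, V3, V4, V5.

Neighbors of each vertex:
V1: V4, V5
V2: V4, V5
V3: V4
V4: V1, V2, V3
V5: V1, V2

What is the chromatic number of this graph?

V1 and V5 are adjacent, so at least 2 colors are needed.
2 colors suffice: color red → {V4, V5}; color blue → {V1, V2, V3}. Every edge joins two different colors.

2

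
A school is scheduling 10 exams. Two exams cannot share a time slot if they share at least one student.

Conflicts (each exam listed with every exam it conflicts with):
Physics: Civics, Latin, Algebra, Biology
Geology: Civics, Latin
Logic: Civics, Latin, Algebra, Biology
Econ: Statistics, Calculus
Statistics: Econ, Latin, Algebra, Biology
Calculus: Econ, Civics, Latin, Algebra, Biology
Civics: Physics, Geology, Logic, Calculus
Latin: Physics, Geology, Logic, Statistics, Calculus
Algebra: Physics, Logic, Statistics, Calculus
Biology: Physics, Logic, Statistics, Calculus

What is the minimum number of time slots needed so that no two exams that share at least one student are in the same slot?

2

Econ and Calculus conflict, so at least 2 time slots are needed.
2 time slots suffice: time slot 1 → {Physics, Geology, Logic, Statistics, Calculus}; time slot 2 → {Econ, Civics, Latin, Algebra, Biology}. Each listed conflict is separated.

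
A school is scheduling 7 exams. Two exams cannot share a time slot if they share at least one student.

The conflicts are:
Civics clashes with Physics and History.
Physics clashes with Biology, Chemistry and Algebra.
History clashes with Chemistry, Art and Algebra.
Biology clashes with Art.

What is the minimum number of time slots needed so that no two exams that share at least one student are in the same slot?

The cycle Chemistry-History-Art-Biology-Physics-Chemistry has odd length 5, so it cannot be 2-colored; at least 3 time slots are needed.
3 time slots suffice: time slot 1 → {Physics, History}; time slot 2 → {Civics, Chemistry, Art, Algebra}; time slot 3 → {Biology}. Every pair that conflicts lands in different time slots.

3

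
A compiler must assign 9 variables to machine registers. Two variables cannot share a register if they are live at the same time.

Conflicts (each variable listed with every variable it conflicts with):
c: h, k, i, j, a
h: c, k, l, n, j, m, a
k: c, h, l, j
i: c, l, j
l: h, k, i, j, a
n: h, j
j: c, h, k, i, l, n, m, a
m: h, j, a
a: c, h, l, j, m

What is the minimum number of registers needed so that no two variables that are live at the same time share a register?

h, k, l, j are mutually in conflict, so at least 4 registers are needed.
A valid assignment using 4 registers: c=3, h=2, k=4, i=2, l=3, n=3, j=1, m=3, a=4. Every pair that conflicts lands in different registers.

4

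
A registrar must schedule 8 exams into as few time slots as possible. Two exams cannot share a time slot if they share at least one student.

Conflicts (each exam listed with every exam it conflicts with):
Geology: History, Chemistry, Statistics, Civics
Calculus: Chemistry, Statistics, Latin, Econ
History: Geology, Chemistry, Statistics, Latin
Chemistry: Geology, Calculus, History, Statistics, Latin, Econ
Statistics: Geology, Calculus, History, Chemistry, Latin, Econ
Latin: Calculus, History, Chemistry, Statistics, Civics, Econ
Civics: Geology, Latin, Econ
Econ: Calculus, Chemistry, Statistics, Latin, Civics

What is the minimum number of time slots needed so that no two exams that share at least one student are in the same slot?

Calculus, Chemistry, Statistics, Latin, Econ are mutually in conflict, so at least 5 time slots are needed.
Using 5 time slots: Geology=1, Calculus=5, History=4, Chemistry=3, Statistics=2, Latin=1, Civics=2, Econ=4. No two conflicting exams share a time slot.

5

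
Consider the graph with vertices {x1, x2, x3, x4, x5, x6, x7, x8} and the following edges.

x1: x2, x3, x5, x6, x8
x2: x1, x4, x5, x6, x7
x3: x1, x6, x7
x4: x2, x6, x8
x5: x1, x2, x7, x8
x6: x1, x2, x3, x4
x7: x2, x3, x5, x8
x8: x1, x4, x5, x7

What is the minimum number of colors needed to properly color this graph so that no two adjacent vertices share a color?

3

x1, x3, x6 are mutually adjacent, so at least 3 colors are needed.
A valid assignment using 3 colors: x1=1, x2=2, x3=2, x4=1, x5=3, x6=3, x7=1, x8=2. No two adjacent vertices share a color.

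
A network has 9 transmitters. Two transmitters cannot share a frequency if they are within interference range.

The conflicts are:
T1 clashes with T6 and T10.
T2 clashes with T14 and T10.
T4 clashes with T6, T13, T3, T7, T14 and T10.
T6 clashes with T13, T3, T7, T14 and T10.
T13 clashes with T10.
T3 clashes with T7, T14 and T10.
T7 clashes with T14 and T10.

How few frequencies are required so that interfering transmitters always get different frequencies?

5

T4, T6, T3, T7, T14 are mutually in conflict, so at least 5 frequencies are needed.
5 frequencies suffice: frequency 1 → {T14, T10}; frequency 2 → {T2, T6}; frequency 3 → {T1, T4}; frequency 4 → {T13, T3}; frequency 5 → {T7}. Each listed conflict is separated.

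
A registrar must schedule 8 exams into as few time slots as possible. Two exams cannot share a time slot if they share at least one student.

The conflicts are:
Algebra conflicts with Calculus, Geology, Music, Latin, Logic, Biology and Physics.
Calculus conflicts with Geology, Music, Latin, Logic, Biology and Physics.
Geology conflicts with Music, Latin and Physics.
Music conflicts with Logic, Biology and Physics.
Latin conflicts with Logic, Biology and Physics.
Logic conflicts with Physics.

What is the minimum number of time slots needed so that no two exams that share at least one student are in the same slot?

Algebra, Calculus, Music, Logic, Physics pairwise conflict, so at least 5 time slots are needed.
A valid assignment using 5 time slots: Algebra=2, Calculus=1, Geology=5, Music=3, Latin=3, Logic=5, Biology=4, Physics=4. Every pair that conflicts lands in different time slots.

5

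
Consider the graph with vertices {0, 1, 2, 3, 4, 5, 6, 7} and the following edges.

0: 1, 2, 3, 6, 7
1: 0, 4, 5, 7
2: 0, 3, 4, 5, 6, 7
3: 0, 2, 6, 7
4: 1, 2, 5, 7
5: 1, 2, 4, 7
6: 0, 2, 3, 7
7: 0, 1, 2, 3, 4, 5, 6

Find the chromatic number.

0, 2, 3, 6, 7 are pairwise adjacent (a clique of size 5), so at least 5 colors are needed.
5 colors suffice: color red → {7}; color blue → {1, 2}; color green → {0, 5}; color yellow → {4, 6}; color purple → {3}. Each edge has distinct colors on its endpoints.

5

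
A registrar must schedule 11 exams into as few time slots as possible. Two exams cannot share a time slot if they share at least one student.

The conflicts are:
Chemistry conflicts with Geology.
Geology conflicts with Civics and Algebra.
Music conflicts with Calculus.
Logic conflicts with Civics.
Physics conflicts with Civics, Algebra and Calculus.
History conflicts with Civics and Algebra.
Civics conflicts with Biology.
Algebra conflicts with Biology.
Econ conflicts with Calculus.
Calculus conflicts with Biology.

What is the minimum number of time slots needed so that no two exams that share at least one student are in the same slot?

Geology and Civics conflict, so at least 2 time slots are needed.
2 time slots suffice: time slot 1 → {Chemistry, Civics, Algebra, Calculus}; time slot 2 → {Geology, Music, Logic, Physics, History, Econ, Biology}. No two conflicting exams share a time slot.

2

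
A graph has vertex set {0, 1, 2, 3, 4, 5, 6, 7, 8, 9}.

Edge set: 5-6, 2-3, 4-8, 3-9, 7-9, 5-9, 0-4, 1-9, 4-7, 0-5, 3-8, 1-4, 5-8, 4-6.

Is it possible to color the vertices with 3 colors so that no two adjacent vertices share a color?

The chromatic number is 3. The cycle 1-9-3-8-4-1 has odd length 5, so it cannot be 2-colored; at least 3 colors are needed.
3 colors suffice: 0=green, 1=blue, 2=red, 3=blue, 4=red, 5=blue, 6=green, 7=blue, 8=green, 9=red.
That is already a proper 3-coloring.

Yes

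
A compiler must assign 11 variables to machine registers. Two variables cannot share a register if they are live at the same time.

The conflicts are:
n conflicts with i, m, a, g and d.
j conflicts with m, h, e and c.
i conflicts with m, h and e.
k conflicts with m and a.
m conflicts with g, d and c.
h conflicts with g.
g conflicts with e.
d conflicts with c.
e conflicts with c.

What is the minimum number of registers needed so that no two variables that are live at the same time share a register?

m, d, c are mutually in conflict, so at least 3 registers are needed.
3 registers suffice: n=2, j=3, i=3, k=2, m=1, h=1, a=1, g=3, d=3, e=1, c=2. No two conflicting variables share a register.

3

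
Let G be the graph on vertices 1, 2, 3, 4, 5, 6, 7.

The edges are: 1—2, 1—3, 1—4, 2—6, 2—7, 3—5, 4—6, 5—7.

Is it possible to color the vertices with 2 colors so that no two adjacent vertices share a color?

The cycle 2-1-3-5-7-2 has odd length 5, so it cannot be 2-colored; at least 3 colors are needed.
So 2 colors are not enough.

No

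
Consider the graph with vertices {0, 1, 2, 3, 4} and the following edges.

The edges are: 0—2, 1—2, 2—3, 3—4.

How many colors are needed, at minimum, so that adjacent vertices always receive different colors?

2

1 and 2 are adjacent, so at least 2 colors are needed.
2 colors suffice: color red → {2, 4}; color blue → {0, 1, 3}. No two adjacent vertices share a color.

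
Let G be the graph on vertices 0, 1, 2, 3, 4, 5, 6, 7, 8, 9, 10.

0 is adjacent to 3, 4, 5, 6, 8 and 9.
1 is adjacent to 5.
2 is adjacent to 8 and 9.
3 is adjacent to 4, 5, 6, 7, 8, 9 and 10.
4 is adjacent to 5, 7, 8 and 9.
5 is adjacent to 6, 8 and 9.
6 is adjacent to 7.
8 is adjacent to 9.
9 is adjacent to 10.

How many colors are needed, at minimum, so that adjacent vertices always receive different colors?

0, 3, 4, 5, 8, 9 are mutually adjacent (a clique of size 6), so at least 6 colors are needed.
6 colors suffice: color red → {1, 2, 3}; color blue → {6, 9}; color green → {5, 7, 10}; color yellow → {8}; color purple → {0}; color orange → {4}. Each edge has distinct colors on its endpoints.

6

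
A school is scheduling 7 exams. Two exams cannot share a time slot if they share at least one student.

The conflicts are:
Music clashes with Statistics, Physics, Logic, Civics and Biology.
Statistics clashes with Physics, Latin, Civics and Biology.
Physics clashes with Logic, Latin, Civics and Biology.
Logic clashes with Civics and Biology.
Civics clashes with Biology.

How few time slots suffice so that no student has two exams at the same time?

5

Music, Statistics, Physics, Civics, Biology all conflict with each other, so at least 5 time slots are needed.
5 time slots suffice: time slot 1 → {Physics}; time slot 2 → {Music, Latin}; time slot 3 → {Biology}; time slot 4 → {Civics}; time slot 5 → {Statistics, Logic}. Each listed conflict is separated.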